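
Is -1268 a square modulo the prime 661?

(-1268/661)
  = (54/661)    [-1268 ≡ 54 mod 661]
  = -(27/661)    [661 ≡ 5 mod 8 ⇒ (2/661) = -1]
  = -(661/27)    [QR: 661 ≡ 1 mod 4, sign kept]
  = -(13/27)    [661 ≡ 13 mod 27]
  = -(27/13)    [QR: 13 ≡ 1 mod 4, sign kept]
  = -(1/13)    [27 ≡ 1 mod 13]
  = -1    [(1/13) = 1]
The Legendre symbol is -1, so x^2 ≡ -1268 (mod 661) has no solution.

no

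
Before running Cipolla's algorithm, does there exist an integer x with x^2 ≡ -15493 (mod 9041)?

Reduce the numerator: -15493 ≡ 2589 (mod 9041), so (-15493|9041) = (2589|9041).
2589 ≡ 1 (mod 4), so quadratic reciprocity gives (2589|9041) = (9041|2589). Reduce: 9041 ≡ 1274 (mod 2589). Now have (1274|2589).
Factor out 2: 1274 = 2·637. Since 2589 ≡ 5 (mod 8), (2|2589) = -1. Now have -(637|2589).
637 ≡ 1 (mod 4), so quadratic reciprocity gives (637|2589) = (2589|637). Reduce: 2589 ≡ 41 (mod 637). Now have -(41|637).
41 ≡ 1 (mod 4), so quadratic reciprocity gives (41|637) = (637|41). Reduce: 637 ≡ 22 (mod 41). Now have -(22|41).
Factor out 2: 22 = 2·11. Since 41 ≡ 1 (mod 8), (2|41) = +1. Now have -(11|41).
41 ≡ 1 (mod 4), so quadratic reciprocity gives (11|41) = (41|11). Reduce: 41 ≡ 8 (mod 11). Now have -(8|11).
Factor out 2: 8 = 2^3. Since 11 ≡ 3 (mod 8), (2|11) = -1, and (2|11)^3 = -1. Now have (1|11).
(1|11) = 1. Collecting the sign factors: 1.
(-15493|9041) = 1, and 9041 is prime, so -15493 is a quadratic residue mod 9041.

yes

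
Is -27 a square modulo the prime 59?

Pull out -1: (-27/59) = (-1/59)·(27/59). Since 59 ≡ 3 (mod 4), (-1/59) = -1. Now have -(27/59).
Both 27 ≡ 3 and 59 ≡ 3 (mod 4), so reciprocity gives (27/59) = -(59/27). Reduce: 59 ≡ 5 (mod 27). Now have (5/27).
5 ≡ 1 (mod 4), so quadratic reciprocity gives (5/27) = (27/5). Reduce: 27 ≡ 2 (mod 5). Now have (2/5).
Factor out 2: 2 = 2. Since 5 ≡ 5 (mod 8), (2/5) = -1. Now have -(1/5).
(1/5) = 1. Collecting the sign factors: -1.
The Legendre symbol is -1, so x^2 ≡ -27 (mod 59) has no solution.

no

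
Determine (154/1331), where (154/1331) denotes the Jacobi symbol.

(154/1331)
  = -(77/1331)    [1331 ≡ 3 mod 8 ⇒ (2/1331) = -1]
  = -(1331/77)    [QR: 77 ≡ 1 mod 4, sign kept]
  = -(22/77)    [1331 ≡ 22 mod 77]
  = (11/77)    [77 ≡ 5 mod 8 ⇒ (2/77) = -1]
  = (77/11)    [QR: 77 ≡ 1 mod 4, sign kept]
  = (0/11)    [77 ≡ 0 mod 11]
  = 0    [numerator 0, gcd > 1]

0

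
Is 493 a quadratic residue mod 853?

yes

(493/853)
  = (853/493)    [QR: 493 ≡ 1 mod 4, sign kept]
  = (360/493)    [853 ≡ 360 mod 493]
  = -(45/493)    [493 ≡ 5 mod 8 ⇒ (2/493)^3 = -1]
  = -(493/45)    [QR: 45 ≡ 1 mod 4, sign kept]
  = -(43/45)    [493 ≡ 43 mod 45]
  = -(45/43)    [QR: 45 ≡ 1 mod 4, sign kept]
  = -(2/43)    [45 ≡ 2 mod 43]
  = (1/43)    [43 ≡ 3 mod 8 ⇒ (2/43) = -1]
  = 1    [(1/43) = 1]
The Legendre symbol is 1, so x^2 ≡ 493 (mod 853) has solution.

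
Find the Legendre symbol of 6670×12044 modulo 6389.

By multiplicativity, (6670·12044|6389) = (6670|6389)·(12044|6389).
First factor (6670|6389):
Reduce the numerator: 6670 ≡ 281 (mod 6389), so (6670|6389) = (281|6389).
281 ≡ 1 (mod 4), so quadratic reciprocity gives (281|6389) = (6389|281). Reduce: 6389 ≡ 207 (mod 281). Now have (207|281).
281 ≡ 1 (mod 4), so quadratic reciprocity gives (207|281) = (281|207). Reduce: 281 ≡ 74 (mod 207). Now have (74|207).
Factor out 2: 74 = 2·37. Since 207 ≡ 7 (mod 8), (2|207) = +1. Now have (37|207).
37 ≡ 1 (mod 4), so quadratic reciprocity gives (37|207) = (207|37). Reduce: 207 ≡ 22 (mod 37). Now have (22|37).
Factor out 2: 22 = 2·11. Since 37 ≡ 5 (mod 8), (2|37) = -1. Now have -(11|37).
37 ≡ 1 (mod 4), so quadratic reciprocity gives (11|37) = (37|11). Reduce: 37 ≡ 4 (mod 11). Now have -(4|11).
Factor out 2: 4 = 2^2. Since 11 ≡ 3 (mod 8), (2|11) = -1, and (2|11)^2 = +1. Now have -(1|11).
(1|11) = 1. Collecting the sign factors: -1.
Second factor (12044|6389):
Reduce the numerator: 12044 ≡ 5655 (mod 6389), so (12044|6389) = (5655|6389).
6389 ≡ 1 (mod 4), so quadratic reciprocity gives (5655|6389) = (6389|5655). Reduce: 6389 ≡ 734 (mod 5655). Now have (734|5655).
Factor out 2: 734 = 2·367. Since 5655 ≡ 7 (mod 8), (2|5655) = +1. Now have (367|5655).
Both 367 ≡ 3 and 5655 ≡ 3 (mod 4), so reciprocity gives (367|5655) = -(5655|367). Reduce: 5655 ≡ 150 (mod 367). Now have -(150|367).
Factor out 2: 150 = 2·75. Since 367 ≡ 7 (mod 8), (2|367) = +1. Now have -(75|367).
Both 75 ≡ 3 and 367 ≡ 3 (mod 4), so reciprocity gives (75|367) = -(367|75). Reduce: 367 ≡ 67 (mod 75). Now have (67|75).
Both 67 ≡ 3 and 75 ≡ 3 (mod 4), so reciprocity gives (67|75) = -(75|67). Reduce: 75 ≡ 8 (mod 67). Now have -(8|67).
Factor out 2: 8 = 2^3. Since 67 ≡ 3 (mod 8), (2|67) = -1, and (2|67)^3 = -1. Now have (1|67).
(1|67) = 1. Collecting the sign factors: 1.
Product: (-1)·(1) = -1.

-1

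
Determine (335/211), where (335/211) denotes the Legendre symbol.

(335/211)
  = (124/211)    [335 ≡ 124 mod 211]
  = (31/211)    [211 ≡ 3 mod 8 ⇒ (2/211)^2 = +1]
  = -(211/31)    [QR: both ≡ 3 mod 4, sign flips]
  = -(25/31)    [211 ≡ 25 mod 31]
  = -(31/25)    [QR: 25 ≡ 1 mod 4, sign kept]
  = -(6/25)    [31 ≡ 6 mod 25]
  = -(3/25)    [25 ≡ 1 mod 8 ⇒ (2/25) = +1]
  = -(25/3)    [QR: 25 ≡ 1 mod 4, sign kept]
  = -(1/3)    [25 ≡ 1 mod 3]
  = -1    [(1/3) = 1]

-1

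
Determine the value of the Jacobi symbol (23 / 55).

Both 23 ≡ 3 and 55 ≡ 3 (mod 4), so reciprocity gives (23 / 55) = -(55 / 23). Reduce: 55 ≡ 9 (mod 23). Now have -(9 / 23).
9 ≡ 1 (mod 4), so quadratic reciprocity gives (9 / 23) = (23 / 9). Reduce: 23 ≡ 5 (mod 9). Now have -(5 / 9).
5 ≡ 1 (mod 4), so quadratic reciprocity gives (5 / 9) = (9 / 5). Reduce: 9 ≡ 4 (mod 5). Now have -(4 / 5).
Factor out 2: 4 = 2^2. Since 5 ≡ 5 (mod 8), (2 / 5) = -1, and (2 / 5)^2 = +1. Now have -(1 / 5).
(1 / 5) = 1. Collecting the sign factors: -1.

-1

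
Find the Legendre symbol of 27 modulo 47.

1

(27/47)
  = -(47/27)    [QR: both ≡ 3 mod 4, sign flips]
  = -(20/27)    [47 ≡ 20 mod 27]
  = -(5/27)    [27 ≡ 3 mod 8 ⇒ (2/27)^2 = +1]
  = -(27/5)    [QR: 5 ≡ 1 mod 4, sign kept]
  = -(2/5)    [27 ≡ 2 mod 5]
  = (1/5)    [5 ≡ 5 mod 8 ⇒ (2/5) = -1]
  = 1    [(1/5) = 1]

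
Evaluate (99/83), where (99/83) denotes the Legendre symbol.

1

Reduce the numerator: 99 ≡ 16 (mod 83), so (99/83) = (16/83).
Factor out 2: 16 = 2^4. Since 83 ≡ 3 (mod 8), (2/83) = -1, and (2/83)^4 = +1. Now have (1/83).
(1/83) = 1. Collecting the sign factors: 1.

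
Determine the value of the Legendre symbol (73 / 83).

73 ≡ 1 (mod 4), so quadratic reciprocity gives (73 / 83) = (83 / 73). Reduce: 83 ≡ 10 (mod 73). Now have (10 / 73).
Factor out 2: 10 = 2·5. Since 73 ≡ 1 (mod 8), (2 / 73) = +1. Now have (5 / 73).
5 ≡ 1 (mod 4), so quadratic reciprocity gives (5 / 73) = (73 / 5). Reduce: 73 ≡ 3 (mod 5). Now have (3 / 5).
5 ≡ 1 (mod 4), so quadratic reciprocity gives (3 / 5) = (5 / 3). Reduce: 5 ≡ 2 (mod 3). Now have (2 / 3).
Factor out 2: 2 = 2. Since 3 ≡ 3 (mod 8), (2 / 3) = -1. Now have -(1 / 3).
(1 / 3) = 1. Collecting the sign factors: -1.

-1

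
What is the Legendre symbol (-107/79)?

Reduce the numerator: -107 ≡ 51 (mod 79), so (-107/79) = (51/79).
Both 51 ≡ 3 and 79 ≡ 3 (mod 4), so reciprocity gives (51/79) = -(79/51). Reduce: 79 ≡ 28 (mod 51). Now have -(28/51).
Factor out 2: 28 = 2^2·7. Since 51 ≡ 3 (mod 8), (2/51) = -1, and (2/51)^2 = +1. Now have -(7/51).
Both 7 ≡ 3 and 51 ≡ 3 (mod 4), so reciprocity gives (7/51) = -(51/7). Reduce: 51 ≡ 2 (mod 7). Now have (2/7).
Factor out 2: 2 = 2. Since 7 ≡ 7 (mod 8), (2/7) = +1. Now have (1/7).
(1/7) = 1. Collecting the sign factors: 1.

1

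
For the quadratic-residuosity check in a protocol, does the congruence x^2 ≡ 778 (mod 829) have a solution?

Factor out 2: 778 = 2·389. Since 829 ≡ 5 (mod 8), (2|829) = -1. Now have -(389|829).
389 ≡ 1 (mod 4), so quadratic reciprocity gives (389|829) = (829|389). Reduce: 829 ≡ 51 (mod 389). Now have -(51|389).
389 ≡ 1 (mod 4), so quadratic reciprocity gives (51|389) = (389|51). Reduce: 389 ≡ 32 (mod 51). Now have -(32|51).
Factor out 2: 32 = 2^5. Since 51 ≡ 3 (mod 8), (2|51) = -1, and (2|51)^5 = -1. Now have (1|51).
(1|51) = 1. Collecting the sign factors: 1.
(778|829) = 1, and 829 is prime, so 778 is a quadratic residue mod 829.

yes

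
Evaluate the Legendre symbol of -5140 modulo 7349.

Pull out -1: (-5140/7349) = (-1/7349)·(5140/7349). Since 7349 ≡ 1 (mod 4), (-1/7349) = +1. Now have (5140/7349).
Factor out 2: 5140 = 2^2·1285. Since 7349 ≡ 5 (mod 8), (2/7349) = -1, and (2/7349)^2 = +1. Now have (1285/7349).
1285 ≡ 1 (mod 4), so quadratic reciprocity gives (1285/7349) = (7349/1285). Reduce: 7349 ≡ 924 (mod 1285). Now have (924/1285).
Factor out 2: 924 = 2^2·231. Since 1285 ≡ 5 (mod 8), (2/1285) = -1, and (2/1285)^2 = +1. Now have (231/1285).
1285 ≡ 1 (mod 4), so quadratic reciprocity gives (231/1285) = (1285/231). Reduce: 1285 ≡ 130 (mod 231). Now have (130/231).
Factor out 2: 130 = 2·65. Since 231 ≡ 7 (mod 8), (2/231) = +1. Now have (65/231).
65 ≡ 1 (mod 4), so quadratic reciprocity gives (65/231) = (231/65). Reduce: 231 ≡ 36 (mod 65). Now have (36/65).
Factor out 2: 36 = 2^2·9. Since 65 ≡ 1 (mod 8), (2/65) = +1, and (2/65)^2 = +1. Now have (9/65).
9 ≡ 1 (mod 4), so quadratic reciprocity gives (9/65) = (65/9). Reduce: 65 ≡ 2 (mod 9). Now have (2/9).
Factor out 2: 2 = 2. Since 9 ≡ 1 (mod 8), (2/9) = +1. Now have (1/9).
(1/9) = 1. Collecting the sign factors: 1.

1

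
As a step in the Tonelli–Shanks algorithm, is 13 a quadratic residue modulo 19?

(13/19)
  = (19/13)    [QR: 13 ≡ 1 mod 4, sign kept]
  = (6/13)    [19 ≡ 6 mod 13]
  = -(3/13)    [13 ≡ 5 mod 8 ⇒ (2/13) = -1]
  = -(13/3)    [QR: 13 ≡ 1 mod 4, sign kept]
  = -(1/3)    [13 ≡ 1 mod 3]
  = -1    [(1/3) = 1]
(13/19) = -1, and 19 is prime, so 13 is not a quadratic residue mod 19.

no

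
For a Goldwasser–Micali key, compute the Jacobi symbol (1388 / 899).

-1

Reduce the numerator: 1388 ≡ 489 (mod 899), so (1388 / 899) = (489 / 899).
489 ≡ 1 (mod 4), so quadratic reciprocity gives (489 / 899) = (899 / 489). Reduce: 899 ≡ 410 (mod 489). Now have (410 / 489).
Factor out 2: 410 = 2·205. Since 489 ≡ 1 (mod 8), (2 / 489) = +1. Now have (205 / 489).
205 ≡ 1 (mod 4), so quadratic reciprocity gives (205 / 489) = (489 / 205). Reduce: 489 ≡ 79 (mod 205). Now have (79 / 205).
205 ≡ 1 (mod 4), so quadratic reciprocity gives (79 / 205) = (205 / 79). Reduce: 205 ≡ 47 (mod 79). Now have (47 / 79).
Both 47 ≡ 3 and 79 ≡ 3 (mod 4), so reciprocity gives (47 / 79) = -(79 / 47). Reduce: 79 ≡ 32 (mod 47). Now have -(32 / 47).
Factor out 2: 32 = 2^5. Since 47 ≡ 7 (mod 8), (2 / 47) = +1, and (2 / 47)^5 = +1. Now have -(1 / 47).
(1 / 47) = 1. Collecting the sign factors: -1.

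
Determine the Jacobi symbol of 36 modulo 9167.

Factor out 2: 36 = 2^2·9. Since 9167 ≡ 7 (mod 8), (2/9167) = +1, and (2/9167)^2 = +1. Now have (9/9167).
9 ≡ 1 (mod 4), so quadratic reciprocity gives (9/9167) = (9167/9). Reduce: 9167 ≡ 5 (mod 9). Now have (5/9).
5 ≡ 1 (mod 4), so quadratic reciprocity gives (5/9) = (9/5). Reduce: 9 ≡ 4 (mod 5). Now have (4/5).
Factor out 2: 4 = 2^2. Since 5 ≡ 5 (mod 8), (2/5) = -1, and (2/5)^2 = +1. Now have (1/5).
(1/5) = 1. Collecting the sign factors: 1.

1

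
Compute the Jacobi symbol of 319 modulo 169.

1

Reduce the numerator: 319 ≡ 150 (mod 169), so (319|169) = (150|169).
Factor out 2: 150 = 2·75. Since 169 ≡ 1 (mod 8), (2|169) = +1. Now have (75|169).
169 ≡ 1 (mod 4), so quadratic reciprocity gives (75|169) = (169|75). Reduce: 169 ≡ 19 (mod 75). Now have (19|75).
Both 19 ≡ 3 and 75 ≡ 3 (mod 4), so reciprocity gives (19|75) = -(75|19). Reduce: 75 ≡ 18 (mod 19). Now have -(18|19).
Factor out 2: 18 = 2·9. Since 19 ≡ 3 (mod 8), (2|19) = -1. Now have (9|19).
9 ≡ 1 (mod 4), so quadratic reciprocity gives (9|19) = (19|9). Reduce: 19 ≡ 1 (mod 9). Now have (1|9).
(1|9) = 1. Collecting the sign factors: 1.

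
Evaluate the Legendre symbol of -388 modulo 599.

(-388/599)
  = (211/599)    [-388 ≡ 211 mod 599]
  = -(599/211)    [QR: both ≡ 3 mod 4, sign flips]
  = -(177/211)    [599 ≡ 177 mod 211]
  = -(211/177)    [QR: 177 ≡ 1 mod 4, sign kept]
  = -(34/177)    [211 ≡ 34 mod 177]
  = -(17/177)    [177 ≡ 1 mod 8 ⇒ (2/177) = +1]
  = -(177/17)    [QR: 17 ≡ 1 mod 4, sign kept]
  = -(7/17)    [177 ≡ 7 mod 17]
  = -(17/7)    [QR: 17 ≡ 1 mod 4, sign kept]
  = -(3/7)    [17 ≡ 3 mod 7]
  = (7/3)    [QR: both ≡ 3 mod 4, sign flips]
  = (1/3)    [7 ≡ 1 mod 3]
  = 1    [(1/3) = 1]

1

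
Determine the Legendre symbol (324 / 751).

1

(324 / 751)
  = (81 / 751)    [751 ≡ 7 mod 8 ⇒ (2 / 751)^2 = +1]
  = (751 / 81)    [QR: 81 ≡ 1 mod 4, sign kept]
  = (22 / 81)    [751 ≡ 22 mod 81]
  = (11 / 81)    [81 ≡ 1 mod 8 ⇒ (2 / 81) = +1]
  = (81 / 11)    [QR: 81 ≡ 1 mod 4, sign kept]
  = (4 / 11)    [81 ≡ 4 mod 11]
  = (1 / 11)    [11 ≡ 3 mod 8 ⇒ (2 / 11)^2 = +1]
  = 1    [(1 / 11) = 1]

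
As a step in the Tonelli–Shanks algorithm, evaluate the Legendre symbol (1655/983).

Reduce the numerator: 1655 ≡ 672 (mod 983), so (1655/983) = (672/983).
Factor out 2: 672 = 2^5·21. Since 983 ≡ 7 (mod 8), (2/983) = +1, and (2/983)^5 = +1. Now have (21/983).
21 ≡ 1 (mod 4), so quadratic reciprocity gives (21/983) = (983/21). Reduce: 983 ≡ 17 (mod 21). Now have (17/21).
17 ≡ 1 (mod 4), so quadratic reciprocity gives (17/21) = (21/17). Reduce: 21 ≡ 4 (mod 17). Now have (4/17).
Factor out 2: 4 = 2^2. Since 17 ≡ 1 (mod 8), (2/17) = +1, and (2/17)^2 = +1. Now have (1/17).
(1/17) = 1. Collecting the sign factors: 1.

1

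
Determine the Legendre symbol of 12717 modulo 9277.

1

(12717 / 9277)
  = (3440 / 9277)    [12717 ≡ 3440 mod 9277]
  = (215 / 9277)    [9277 ≡ 5 mod 8 ⇒ (2 / 9277)^4 = +1]
  = (9277 / 215)    [QR: 9277 ≡ 1 mod 4, sign kept]
  = (32 / 215)    [9277 ≡ 32 mod 215]
  = (1 / 215)    [215 ≡ 7 mod 8 ⇒ (2 / 215)^5 = +1]
  = 1    [(1 / 215) = 1]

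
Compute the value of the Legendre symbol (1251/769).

-1

(1251/769)
  = (482/769)    [1251 ≡ 482 mod 769]
  = (241/769)    [769 ≡ 1 mod 8 ⇒ (2/769) = +1]
  = (769/241)    [QR: 241 ≡ 1 mod 4, sign kept]
  = (46/241)    [769 ≡ 46 mod 241]
  = (23/241)    [241 ≡ 1 mod 8 ⇒ (2/241) = +1]
  = (241/23)    [QR: 241 ≡ 1 mod 4, sign kept]
  = (11/23)    [241 ≡ 11 mod 23]
  = -(23/11)    [QR: both ≡ 3 mod 4, sign flips]
  = -(1/11)    [23 ≡ 1 mod 11]
  = -1    [(1/11) = 1]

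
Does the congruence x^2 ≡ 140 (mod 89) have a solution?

Reduce the numerator: 140 ≡ 51 (mod 89), so (140|89) = (51|89).
89 ≡ 1 (mod 4), so quadratic reciprocity gives (51|89) = (89|51). Reduce: 89 ≡ 38 (mod 51). Now have (38|51).
Factor out 2: 38 = 2·19. Since 51 ≡ 3 (mod 8), (2|51) = -1. Now have -(19|51).
Both 19 ≡ 3 and 51 ≡ 3 (mod 4), so reciprocity gives (19|51) = -(51|19). Reduce: 51 ≡ 13 (mod 19). Now have (13|19).
13 ≡ 1 (mod 4), so quadratic reciprocity gives (13|19) = (19|13). Reduce: 19 ≡ 6 (mod 13). Now have (6|13).
Factor out 2: 6 = 2·3. Since 13 ≡ 5 (mod 8), (2|13) = -1. Now have -(3|13).
13 ≡ 1 (mod 4), so quadratic reciprocity gives (3|13) = (13|3). Reduce: 13 ≡ 1 (mod 3). Now have -(1|3).
(1|3) = 1. Collecting the sign factors: -1.
(140|89) = -1, and 89 is prime, so 140 is not a quadratic residue mod 89.

no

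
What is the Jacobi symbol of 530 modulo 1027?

-1

Factor out 2: 530 = 2·265. Since 1027 ≡ 3 (mod 8), (2 / 1027) = -1. Now have -(265 / 1027).
265 ≡ 1 (mod 4), so quadratic reciprocity gives (265 / 1027) = (1027 / 265). Reduce: 1027 ≡ 232 (mod 265). Now have -(232 / 265).
Factor out 2: 232 = 2^3·29. Since 265 ≡ 1 (mod 8), (2 / 265) = +1, and (2 / 265)^3 = +1. Now have -(29 / 265).
29 ≡ 1 (mod 4), so quadratic reciprocity gives (29 / 265) = (265 / 29). Reduce: 265 ≡ 4 (mod 29). Now have -(4 / 29).
Factor out 2: 4 = 2^2. Since 29 ≡ 5 (mod 8), (2 / 29) = -1, and (2 / 29)^2 = +1. Now have -(1 / 29).
(1 / 29) = 1. Collecting the sign factors: -1.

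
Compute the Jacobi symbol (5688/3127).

-1

(5688/3127)
  = (2561/3127)    [5688 ≡ 2561 mod 3127]
  = (3127/2561)    [QR: 2561 ≡ 1 mod 4, sign kept]
  = (566/2561)    [3127 ≡ 566 mod 2561]
  = (283/2561)    [2561 ≡ 1 mod 8 ⇒ (2/2561) = +1]
  = (2561/283)    [QR: 2561 ≡ 1 mod 4, sign kept]
  = (14/283)    [2561 ≡ 14 mod 283]
  = -(7/283)    [283 ≡ 3 mod 8 ⇒ (2/283) = -1]
  = (283/7)    [QR: both ≡ 3 mod 4, sign flips]
  = (3/7)    [283 ≡ 3 mod 7]
  = -(7/3)    [QR: both ≡ 3 mod 4, sign flips]
  = -(1/3)    [7 ≡ 1 mod 3]
  = -1    [(1/3) = 1]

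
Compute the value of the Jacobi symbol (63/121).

1

(63/121)
  = (121/63)    [QR: 121 ≡ 1 mod 4, sign kept]
  = (58/63)    [121 ≡ 58 mod 63]
  = (29/63)    [63 ≡ 7 mod 8 ⇒ (2/63) = +1]
  = (63/29)    [QR: 29 ≡ 1 mod 4, sign kept]
  = (5/29)    [63 ≡ 5 mod 29]
  = (29/5)    [QR: 5 ≡ 1 mod 4, sign kept]
  = (4/5)    [29 ≡ 4 mod 5]
  = (1/5)    [5 ≡ 5 mod 8 ⇒ (2/5)^2 = +1]
  = 1    [(1/5) = 1]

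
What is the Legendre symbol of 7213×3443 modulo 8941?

By multiplicativity, (7213·3443/8941) = (7213/8941)·(3443/8941).
First factor (7213/8941):
7213 ≡ 1 (mod 4), so quadratic reciprocity gives (7213/8941) = (8941/7213). Reduce: 8941 ≡ 1728 (mod 7213). Now have (1728/7213).
Factor out 2: 1728 = 2^6·27. Since 7213 ≡ 5 (mod 8), (2/7213) = -1, and (2/7213)^6 = +1. Now have (27/7213).
7213 ≡ 1 (mod 4), so quadratic reciprocity gives (27/7213) = (7213/27). Reduce: 7213 ≡ 4 (mod 27). Now have (4/27).
Factor out 2: 4 = 2^2. Since 27 ≡ 3 (mod 8), (2/27) = -1, and (2/27)^2 = +1. Now have (1/27).
(1/27) = 1. Collecting the sign factors: 1.
Second factor (3443/8941):
8941 ≡ 1 (mod 4), so quadratic reciprocity gives (3443/8941) = (8941/3443). Reduce: 8941 ≡ 2055 (mod 3443). Now have (2055/3443).
Both 2055 ≡ 3 and 3443 ≡ 3 (mod 4), so reciprocity gives (2055/3443) = -(3443/2055). Reduce: 3443 ≡ 1388 (mod 2055). Now have -(1388/2055).
Factor out 2: 1388 = 2^2·347. Since 2055 ≡ 7 (mod 8), (2/2055) = +1, and (2/2055)^2 = +1. Now have -(347/2055).
Both 347 ≡ 3 and 2055 ≡ 3 (mod 4), so reciprocity gives (347/2055) = -(2055/347). Reduce: 2055 ≡ 320 (mod 347). Now have (320/347).
Factor out 2: 320 = 2^6·5. Since 347 ≡ 3 (mod 8), (2/347) = -1, and (2/347)^6 = +1. Now have (5/347).
5 ≡ 1 (mod 4), so quadratic reciprocity gives (5/347) = (347/5). Reduce: 347 ≡ 2 (mod 5). Now have (2/5).
Factor out 2: 2 = 2. Since 5 ≡ 5 (mod 8), (2/5) = -1. Now have -(1/5).
(1/5) = 1. Collecting the sign factors: -1.
Product: (1)·(-1) = -1.

-1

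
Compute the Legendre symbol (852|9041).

Factor out 2: 852 = 2^2·213. Since 9041 ≡ 1 (mod 8), (2|9041) = +1, and (2|9041)^2 = +1. Now have (213|9041).
213 ≡ 1 (mod 4), so quadratic reciprocity gives (213|9041) = (9041|213). Reduce: 9041 ≡ 95 (mod 213). Now have (95|213).
213 ≡ 1 (mod 4), so quadratic reciprocity gives (95|213) = (213|95). Reduce: 213 ≡ 23 (mod 95). Now have (23|95).
Both 23 ≡ 3 and 95 ≡ 3 (mod 4), so reciprocity gives (23|95) = -(95|23). Reduce: 95 ≡ 3 (mod 23). Now have -(3|23).
Both 3 ≡ 3 and 23 ≡ 3 (mod 4), so reciprocity gives (3|23) = -(23|3). Reduce: 23 ≡ 2 (mod 3). Now have (2|3).
Factor out 2: 2 = 2. Since 3 ≡ 3 (mod 8), (2|3) = -1. Now have -(1|3).
(1|3) = 1. Collecting the sign factors: -1.

-1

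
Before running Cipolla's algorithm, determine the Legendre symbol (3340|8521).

1

Factor out 2: 3340 = 2^2·835. Since 8521 ≡ 1 (mod 8), (2|8521) = +1, and (2|8521)^2 = +1. Now have (835|8521).
8521 ≡ 1 (mod 4), so quadratic reciprocity gives (835|8521) = (8521|835). Reduce: 8521 ≡ 171 (mod 835). Now have (171|835).
Both 171 ≡ 3 and 835 ≡ 3 (mod 4), so reciprocity gives (171|835) = -(835|171). Reduce: 835 ≡ 151 (mod 171). Now have -(151|171).
Both 151 ≡ 3 and 171 ≡ 3 (mod 4), so reciprocity gives (151|171) = -(171|151). Reduce: 171 ≡ 20 (mod 151). Now have (20|151).
Factor out 2: 20 = 2^2·5. Since 151 ≡ 7 (mod 8), (2|151) = +1, and (2|151)^2 = +1. Now have (5|151).
5 ≡ 1 (mod 4), so quadratic reciprocity gives (5|151) = (151|5). Reduce: 151 ≡ 1 (mod 5). Now have (1|5).
(1|5) = 1. Collecting the sign factors: 1.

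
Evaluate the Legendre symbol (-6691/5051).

Reduce the numerator: -6691 ≡ 3411 (mod 5051), so (-6691/5051) = (3411/5051).
Both 3411 ≡ 3 and 5051 ≡ 3 (mod 4), so reciprocity gives (3411/5051) = -(5051/3411). Reduce: 5051 ≡ 1640 (mod 3411). Now have -(1640/3411).
Factor out 2: 1640 = 2^3·205. Since 3411 ≡ 3 (mod 8), (2/3411) = -1, and (2/3411)^3 = -1. Now have (205/3411).
205 ≡ 1 (mod 4), so quadratic reciprocity gives (205/3411) = (3411/205). Reduce: 3411 ≡ 131 (mod 205). Now have (131/205).
205 ≡ 1 (mod 4), so quadratic reciprocity gives (131/205) = (205/131). Reduce: 205 ≡ 74 (mod 131). Now have (74/131).
Factor out 2: 74 = 2·37. Since 131 ≡ 3 (mod 8), (2/131) = -1. Now have -(37/131).
37 ≡ 1 (mod 4), so quadratic reciprocity gives (37/131) = (131/37). Reduce: 131 ≡ 20 (mod 37). Now have -(20/37).
Factor out 2: 20 = 2^2·5. Since 37 ≡ 5 (mod 8), (2/37) = -1, and (2/37)^2 = +1. Now have -(5/37).
5 ≡ 1 (mod 4), so quadratic reciprocity gives (5/37) = (37/5). Reduce: 37 ≡ 2 (mod 5). Now have -(2/5).
Factor out 2: 2 = 2. Since 5 ≡ 5 (mod 8), (2/5) = -1. Now have (1/5).
(1/5) = 1. Collecting the sign factors: 1.

1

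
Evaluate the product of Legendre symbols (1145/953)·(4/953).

By multiplicativity, (1145·4/953) = (1145/953)·(4/953).
First factor (1145/953):
(1145/953)
  = (192/953)    [1145 ≡ 192 mod 953]
  = (3/953)    [953 ≡ 1 mod 8 ⇒ (2/953)^6 = +1]
  = (953/3)    [QR: 953 ≡ 1 mod 4, sign kept]
  = (2/3)    [953 ≡ 2 mod 3]
  = -(1/3)    [3 ≡ 3 mod 8 ⇒ (2/3) = -1]
  = -1    [(1/3) = 1]
Second factor (4/953):
(4/953)
  = (1/953)    [953 ≡ 1 mod 8 ⇒ (2/953)^2 = +1]
  = 1    [(1/953) = 1]
Product: (-1)·(1) = -1.

-1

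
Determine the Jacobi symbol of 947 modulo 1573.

-1

(947/1573)
  = (1573/947)    [QR: 1573 ≡ 1 mod 4, sign kept]
  = (626/947)    [1573 ≡ 626 mod 947]
  = -(313/947)    [947 ≡ 3 mod 8 ⇒ (2/947) = -1]
  = -(947/313)    [QR: 313 ≡ 1 mod 4, sign kept]
  = -(8/313)    [947 ≡ 8 mod 313]
  = -(1/313)    [313 ≡ 1 mod 8 ⇒ (2/313)^3 = +1]
  = -1    [(1/313) = 1]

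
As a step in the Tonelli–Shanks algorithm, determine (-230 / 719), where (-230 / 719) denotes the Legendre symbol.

Pull out -1: (-230 / 719) = (-1 / 719)·(230 / 719). Since 719 ≡ 3 (mod 4), (-1 / 719) = -1. Now have -(230 / 719).
Factor out 2: 230 = 2·115. Since 719 ≡ 7 (mod 8), (2 / 719) = +1. Now have -(115 / 719).
Both 115 ≡ 3 and 719 ≡ 3 (mod 4), so reciprocity gives (115 / 719) = -(719 / 115). Reduce: 719 ≡ 29 (mod 115). Now have (29 / 115).
29 ≡ 1 (mod 4), so quadratic reciprocity gives (29 / 115) = (115 / 29). Reduce: 115 ≡ 28 (mod 29). Now have (28 / 29).
Factor out 2: 28 = 2^2·7. Since 29 ≡ 5 (mod 8), (2 / 29) = -1, and (2 / 29)^2 = +1. Now have (7 / 29).
29 ≡ 1 (mod 4), so quadratic reciprocity gives (7 / 29) = (29 / 7). Reduce: 29 ≡ 1 (mod 7). Now have (1 / 7).
(1 / 7) = 1. Collecting the sign factors: 1.

1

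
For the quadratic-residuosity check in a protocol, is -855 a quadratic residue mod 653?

(-855|653)
  = (451|653)    [-855 ≡ 451 mod 653]
  = (653|451)    [QR: 653 ≡ 1 mod 4, sign kept]
  = (202|451)    [653 ≡ 202 mod 451]
  = -(101|451)    [451 ≡ 3 mod 8 ⇒ (2|451) = -1]
  = -(451|101)    [QR: 101 ≡ 1 mod 4, sign kept]
  = -(47|101)    [451 ≡ 47 mod 101]
  = -(101|47)    [QR: 101 ≡ 1 mod 4, sign kept]
  = -(7|47)    [101 ≡ 7 mod 47]
  = (47|7)    [QR: both ≡ 3 mod 4, sign flips]
  = (5|7)    [47 ≡ 5 mod 7]
  = (7|5)    [QR: 5 ≡ 1 mod 4, sign kept]
  = (2|5)    [7 ≡ 2 mod 5]
  = -(1|5)    [5 ≡ 5 mod 8 ⇒ (2|5) = -1]
  = -1    [(1|5) = 1]
(-855|653) = -1, and 653 is prime, so -855 is not a quadratic residue mod 653.

no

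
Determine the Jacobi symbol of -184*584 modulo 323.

-1

By multiplicativity, (-184·584/323) = (-184/323)·(584/323).
First factor (-184/323):
Reduce the numerator: -184 ≡ 139 (mod 323), so (-184/323) = (139/323).
Both 139 ≡ 3 and 323 ≡ 3 (mod 4), so reciprocity gives (139/323) = -(323/139). Reduce: 323 ≡ 45 (mod 139). Now have -(45/139).
45 ≡ 1 (mod 4), so quadratic reciprocity gives (45/139) = (139/45). Reduce: 139 ≡ 4 (mod 45). Now have -(4/45).
Factor out 2: 4 = 2^2. Since 45 ≡ 5 (mod 8), (2/45) = -1, and (2/45)^2 = +1. Now have -(1/45).
(1/45) = 1. Collecting the sign factors: -1.
Second factor (584/323):
Reduce the numerator: 584 ≡ 261 (mod 323), so (584/323) = (261/323).
261 ≡ 1 (mod 4), so quadratic reciprocity gives (261/323) = (323/261). Reduce: 323 ≡ 62 (mod 261). Now have (62/261).
Factor out 2: 62 = 2·31. Since 261 ≡ 5 (mod 8), (2/261) = -1. Now have -(31/261).
261 ≡ 1 (mod 4), so quadratic reciprocity gives (31/261) = (261/31). Reduce: 261 ≡ 13 (mod 31). Now have -(13/31).
13 ≡ 1 (mod 4), so quadratic reciprocity gives (13/31) = (31/13). Reduce: 31 ≡ 5 (mod 13). Now have -(5/13).
5 ≡ 1 (mod 4), so quadratic reciprocity gives (5/13) = (13/5). Reduce: 13 ≡ 3 (mod 5). Now have -(3/5).
5 ≡ 1 (mod 4), so quadratic reciprocity gives (3/5) = (5/3). Reduce: 5 ≡ 2 (mod 3). Now have -(2/3).
Factor out 2: 2 = 2. Since 3 ≡ 3 (mod 8), (2/3) = -1. Now have (1/3).
(1/3) = 1. Collecting the sign factors: 1.
Product: (-1)·(1) = -1.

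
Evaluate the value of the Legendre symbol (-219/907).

Reduce the numerator: -219 ≡ 688 (mod 907), so (-219/907) = (688/907).
Factor out 2: 688 = 2^4·43. Since 907 ≡ 3 (mod 8), (2/907) = -1, and (2/907)^4 = +1. Now have (43/907).
Both 43 ≡ 3 and 907 ≡ 3 (mod 4), so reciprocity gives (43/907) = -(907/43). Reduce: 907 ≡ 4 (mod 43). Now have -(4/43).
Factor out 2: 4 = 2^2. Since 43 ≡ 3 (mod 8), (2/43) = -1, and (2/43)^2 = +1. Now have -(1/43).
(1/43) = 1. Collecting the sign factors: -1.

-1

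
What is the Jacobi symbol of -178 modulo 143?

(-178/143)
  = -(178/143)    [143 ≡ 3 mod 4 ⇒ (-1/143) = -1]
  = -(35/143)    [178 ≡ 35 mod 143]
  = (143/35)    [QR: both ≡ 3 mod 4, sign flips]
  = (3/35)    [143 ≡ 3 mod 35]
  = -(35/3)    [QR: both ≡ 3 mod 4, sign flips]
  = -(2/3)    [35 ≡ 2 mod 3]
  = (1/3)    [3 ≡ 3 mod 8 ⇒ (2/3) = -1]
  = 1    [(1/3) = 1]

1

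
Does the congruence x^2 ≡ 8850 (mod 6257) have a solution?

Reduce the numerator: 8850 ≡ 2593 (mod 6257), so (8850|6257) = (2593|6257).
2593 ≡ 1 (mod 4), so quadratic reciprocity gives (2593|6257) = (6257|2593). Reduce: 6257 ≡ 1071 (mod 2593). Now have (1071|2593).
2593 ≡ 1 (mod 4), so quadratic reciprocity gives (1071|2593) = (2593|1071). Reduce: 2593 ≡ 451 (mod 1071). Now have (451|1071).
Both 451 ≡ 3 and 1071 ≡ 3 (mod 4), so reciprocity gives (451|1071) = -(1071|451). Reduce: 1071 ≡ 169 (mod 451). Now have -(169|451).
169 ≡ 1 (mod 4), so quadratic reciprocity gives (169|451) = (451|169). Reduce: 451 ≡ 113 (mod 169). Now have -(113|169).
113 ≡ 1 (mod 4), so quadratic reciprocity gives (113|169) = (169|113). Reduce: 169 ≡ 56 (mod 113). Now have -(56|113).
Factor out 2: 56 = 2^3·7. Since 113 ≡ 1 (mod 8), (2|113) = +1, and (2|113)^3 = +1. Now have -(7|113).
113 ≡ 1 (mod 4), so quadratic reciprocity gives (7|113) = (113|7). Reduce: 113 ≡ 1 (mod 7). Now have -(1|7).
(1|7) = 1. Collecting the sign factors: -1.
The Legendre symbol is -1, so x^2 ≡ 8850 (mod 6257) has no solution.

no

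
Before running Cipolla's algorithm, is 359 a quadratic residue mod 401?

(359/401)
  = (401/359)    [QR: 401 ≡ 1 mod 4, sign kept]
  = (42/359)    [401 ≡ 42 mod 359]
  = (21/359)    [359 ≡ 7 mod 8 ⇒ (2/359) = +1]
  = (359/21)    [QR: 21 ≡ 1 mod 4, sign kept]
  = (2/21)    [359 ≡ 2 mod 21]
  = -(1/21)    [21 ≡ 5 mod 8 ⇒ (2/21) = -1]
  = -1    [(1/21) = 1]
(359/401) = -1, and 401 is prime, so 359 is not a quadratic residue mod 401.

no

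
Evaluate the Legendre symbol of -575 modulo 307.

(-575/307)
  = (39/307)    [-575 ≡ 39 mod 307]
  = -(307/39)    [QR: both ≡ 3 mod 4, sign flips]
  = -(34/39)    [307 ≡ 34 mod 39]
  = -(17/39)    [39 ≡ 7 mod 8 ⇒ (2/39) = +1]
  = -(39/17)    [QR: 17 ≡ 1 mod 4, sign kept]
  = -(5/17)    [39 ≡ 5 mod 17]
  = -(17/5)    [QR: 5 ≡ 1 mod 4, sign kept]
  = -(2/5)    [17 ≡ 2 mod 5]
  = (1/5)    [5 ≡ 5 mod 8 ⇒ (2/5) = -1]
  = 1    [(1/5) = 1]

1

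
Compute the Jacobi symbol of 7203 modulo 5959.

-1

(7203|5959)
  = (1244|5959)    [7203 ≡ 1244 mod 5959]
  = (311|5959)    [5959 ≡ 7 mod 8 ⇒ (2|5959)^2 = +1]
  = -(5959|311)    [QR: both ≡ 3 mod 4, sign flips]
  = -(50|311)    [5959 ≡ 50 mod 311]
  = -(25|311)    [311 ≡ 7 mod 8 ⇒ (2|311) = +1]
  = -(311|25)    [QR: 25 ≡ 1 mod 4, sign kept]
  = -(11|25)    [311 ≡ 11 mod 25]
  = -(25|11)    [QR: 25 ≡ 1 mod 4, sign kept]
  = -(3|11)    [25 ≡ 3 mod 11]
  = (11|3)    [QR: both ≡ 3 mod 4, sign flips]
  = (2|3)    [11 ≡ 2 mod 3]
  = -(1|3)    [3 ≡ 3 mod 8 ⇒ (2|3) = -1]
  = -1    [(1|3) = 1]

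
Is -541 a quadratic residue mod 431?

(-541/431)
  = (321/431)    [-541 ≡ 321 mod 431]
  = (431/321)    [QR: 321 ≡ 1 mod 4, sign kept]
  = (110/321)    [431 ≡ 110 mod 321]
  = (55/321)    [321 ≡ 1 mod 8 ⇒ (2/321) = +1]
  = (321/55)    [QR: 321 ≡ 1 mod 4, sign kept]
  = (46/55)    [321 ≡ 46 mod 55]
  = (23/55)    [55 ≡ 7 mod 8 ⇒ (2/55) = +1]
  = -(55/23)    [QR: both ≡ 3 mod 4, sign flips]
  = -(9/23)    [55 ≡ 9 mod 23]
  = -(23/9)    [QR: 9 ≡ 1 mod 4, sign kept]
  = -(5/9)    [23 ≡ 5 mod 9]
  = -(9/5)    [QR: 5 ≡ 1 mod 4, sign kept]
  = -(4/5)    [9 ≡ 4 mod 5]
  = -(1/5)    [5 ≡ 5 mod 8 ⇒ (2/5)^2 = +1]
  = -1    [(1/5) = 1]
The Legendre symbol is -1, so x^2 ≡ -541 (mod 431) has no solution.

no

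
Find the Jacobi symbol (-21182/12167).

Pull out -1: (-21182/12167) = (-1/12167)·(21182/12167). Since 12167 ≡ 3 (mod 4), (-1/12167) = -1. Now have -(21182/12167).
Reduce the numerator: 21182 ≡ 9015 (mod 12167), so (21182/12167) = (9015/12167).
Both 9015 ≡ 3 and 12167 ≡ 3 (mod 4), so reciprocity gives (9015/12167) = -(12167/9015). Reduce: 12167 ≡ 3152 (mod 9015). Now have (3152/9015).
Factor out 2: 3152 = 2^4·197. Since 9015 ≡ 7 (mod 8), (2/9015) = +1, and (2/9015)^4 = +1. Now have (197/9015).
197 ≡ 1 (mod 4), so quadratic reciprocity gives (197/9015) = (9015/197). Reduce: 9015 ≡ 150 (mod 197). Now have (150/197).
Factor out 2: 150 = 2·75. Since 197 ≡ 5 (mod 8), (2/197) = -1. Now have -(75/197).
197 ≡ 1 (mod 4), so quadratic reciprocity gives (75/197) = (197/75). Reduce: 197 ≡ 47 (mod 75). Now have -(47/75).
Both 47 ≡ 3 and 75 ≡ 3 (mod 4), so reciprocity gives (47/75) = -(75/47). Reduce: 75 ≡ 28 (mod 47). Now have (28/47).
Factor out 2: 28 = 2^2·7. Since 47 ≡ 7 (mod 8), (2/47) = +1, and (2/47)^2 = +1. Now have (7/47).
Both 7 ≡ 3 and 47 ≡ 3 (mod 4), so reciprocity gives (7/47) = -(47/7). Reduce: 47 ≡ 5 (mod 7). Now have -(5/7).
5 ≡ 1 (mod 4), so quadratic reciprocity gives (5/7) = (7/5). Reduce: 7 ≡ 2 (mod 5). Now have -(2/5).
Factor out 2: 2 = 2. Since 5 ≡ 5 (mod 8), (2/5) = -1. Now have (1/5).
(1/5) = 1. Collecting the sign factors: 1.

1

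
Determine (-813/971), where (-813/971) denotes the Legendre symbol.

Pull out -1: (-813/971) = (-1/971)·(813/971). Since 971 ≡ 3 (mod 4), (-1/971) = -1. Now have -(813/971).
813 ≡ 1 (mod 4), so quadratic reciprocity gives (813/971) = (971/813). Reduce: 971 ≡ 158 (mod 813). Now have -(158/813).
Factor out 2: 158 = 2·79. Since 813 ≡ 5 (mod 8), (2/813) = -1. Now have (79/813).
813 ≡ 1 (mod 4), so quadratic reciprocity gives (79/813) = (813/79). Reduce: 813 ≡ 23 (mod 79). Now have (23/79).
Both 23 ≡ 3 and 79 ≡ 3 (mod 4), so reciprocity gives (23/79) = -(79/23). Reduce: 79 ≡ 10 (mod 23). Now have -(10/23).
Factor out 2: 10 = 2·5. Since 23 ≡ 7 (mod 8), (2/23) = +1. Now have -(5/23).
5 ≡ 1 (mod 4), so quadratic reciprocity gives (5/23) = (23/5). Reduce: 23 ≡ 3 (mod 5). Now have -(3/5).
5 ≡ 1 (mod 4), so quadratic reciprocity gives (3/5) = (5/3). Reduce: 5 ≡ 2 (mod 3). Now have -(2/3).
Factor out 2: 2 = 2. Since 3 ≡ 3 (mod 8), (2/3) = -1. Now have (1/3).
(1/3) = 1. Collecting the sign factors: 1.

1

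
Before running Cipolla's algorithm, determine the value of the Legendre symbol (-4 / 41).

(-4 / 41)
  = (37 / 41)    [-4 ≡ 37 mod 41]
  = (41 / 37)    [QR: 37 ≡ 1 mod 4, sign kept]
  = (4 / 37)    [41 ≡ 4 mod 37]
  = (1 / 37)    [37 ≡ 5 mod 8 ⇒ (2 / 37)^2 = +1]
  = 1    [(1 / 37) = 1]

1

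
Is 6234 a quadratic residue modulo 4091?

Reduce the numerator: 6234 ≡ 2143 (mod 4091), so (6234/4091) = (2143/4091).
Both 2143 ≡ 3 and 4091 ≡ 3 (mod 4), so reciprocity gives (2143/4091) = -(4091/2143). Reduce: 4091 ≡ 1948 (mod 2143). Now have -(1948/2143).
Factor out 2: 1948 = 2^2·487. Since 2143 ≡ 7 (mod 8), (2/2143) = +1, and (2/2143)^2 = +1. Now have -(487/2143).
Both 487 ≡ 3 and 2143 ≡ 3 (mod 4), so reciprocity gives (487/2143) = -(2143/487). Reduce: 2143 ≡ 195 (mod 487). Now have (195/487).
Both 195 ≡ 3 and 487 ≡ 3 (mod 4), so reciprocity gives (195/487) = -(487/195). Reduce: 487 ≡ 97 (mod 195). Now have -(97/195).
97 ≡ 1 (mod 4), so quadratic reciprocity gives (97/195) = (195/97). Reduce: 195 ≡ 1 (mod 97). Now have -(1/97).
(1/97) = 1. Collecting the sign factors: -1.
The Legendre symbol is -1, so x^2 ≡ 6234 (mod 4091) has no solution.

no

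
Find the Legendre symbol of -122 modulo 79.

(-122 / 79)
  = -(122 / 79)    [79 ≡ 3 mod 4 ⇒ (-1 / 79) = -1]
  = -(43 / 79)    [122 ≡ 43 mod 79]
  = (79 / 43)    [QR: both ≡ 3 mod 4, sign flips]
  = (36 / 43)    [79 ≡ 36 mod 43]
  = (9 / 43)    [43 ≡ 3 mod 8 ⇒ (2 / 43)^2 = +1]
  = (43 / 9)    [QR: 9 ≡ 1 mod 4, sign kept]
  = (7 / 9)    [43 ≡ 7 mod 9]
  = (9 / 7)    [QR: 9 ≡ 1 mod 4, sign kept]
  = (2 / 7)    [9 ≡ 2 mod 7]
  = (1 / 7)    [7 ≡ 7 mod 8 ⇒ (2 / 7) = +1]
  = 1    [(1 / 7) = 1]

1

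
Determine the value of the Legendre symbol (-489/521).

1

(-489/521)
  = (32/521)    [-489 ≡ 32 mod 521]
  = (1/521)    [521 ≡ 1 mod 8 ⇒ (2/521)^5 = +1]
  = 1    [(1/521) = 1]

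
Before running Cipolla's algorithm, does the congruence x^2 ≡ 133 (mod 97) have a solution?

(133/97)
  = (36/97)    [133 ≡ 36 mod 97]
  = (9/97)    [97 ≡ 1 mod 8 ⇒ (2/97)^2 = +1]
  = (97/9)    [QR: 9 ≡ 1 mod 4, sign kept]
  = (7/9)    [97 ≡ 7 mod 9]
  = (9/7)    [QR: 9 ≡ 1 mod 4, sign kept]
  = (2/7)    [9 ≡ 2 mod 7]
  = (1/7)    [7 ≡ 7 mod 8 ⇒ (2/7) = +1]
  = 1    [(1/7) = 1]
(133/97) = 1, and 97 is prime, so 133 is a quadratic residue mod 97.

yes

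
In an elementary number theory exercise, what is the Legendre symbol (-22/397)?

-1

(-22/397)
  = (22/397)    [397 ≡ 1 mod 4 ⇒ (-1/397) = +1]
  = -(11/397)    [397 ≡ 5 mod 8 ⇒ (2/397) = -1]
  = -(397/11)    [QR: 397 ≡ 1 mod 4, sign kept]
  = -(1/11)    [397 ≡ 1 mod 11]
  = -1    [(1/11) = 1]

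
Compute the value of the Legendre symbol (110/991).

-1

Factor out 2: 110 = 2·55. Since 991 ≡ 7 (mod 8), (2/991) = +1. Now have (55/991).
Both 55 ≡ 3 and 991 ≡ 3 (mod 4), so reciprocity gives (55/991) = -(991/55). Reduce: 991 ≡ 1 (mod 55). Now have -(1/55).
(1/55) = 1. Collecting the sign factors: -1.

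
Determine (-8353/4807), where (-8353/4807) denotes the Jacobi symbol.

1

(-8353/4807)
  = -(8353/4807)    [4807 ≡ 3 mod 4 ⇒ (-1/4807) = -1]
  = -(3546/4807)    [8353 ≡ 3546 mod 4807]
  = -(1773/4807)    [4807 ≡ 7 mod 8 ⇒ (2/4807) = +1]
  = -(4807/1773)    [QR: 1773 ≡ 1 mod 4, sign kept]
  = -(1261/1773)    [4807 ≡ 1261 mod 1773]
  = -(1773/1261)    [QR: 1261 ≡ 1 mod 4, sign kept]
  = -(512/1261)    [1773 ≡ 512 mod 1261]
  = (1/1261)    [1261 ≡ 5 mod 8 ⇒ (2/1261)^9 = -1]
  = 1    [(1/1261) = 1]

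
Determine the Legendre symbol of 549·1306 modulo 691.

1

By multiplicativity, (549·1306/691) = (549/691)·(1306/691).
First factor (549/691):
549 ≡ 1 (mod 4), so quadratic reciprocity gives (549/691) = (691/549). Reduce: 691 ≡ 142 (mod 549). Now have (142/549).
Factor out 2: 142 = 2·71. Since 549 ≡ 5 (mod 8), (2/549) = -1. Now have -(71/549).
549 ≡ 1 (mod 4), so quadratic reciprocity gives (71/549) = (549/71). Reduce: 549 ≡ 52 (mod 71). Now have -(52/71).
Factor out 2: 52 = 2^2·13. Since 71 ≡ 7 (mod 8), (2/71) = +1, and (2/71)^2 = +1. Now have -(13/71).
13 ≡ 1 (mod 4), so quadratic reciprocity gives (13/71) = (71/13). Reduce: 71 ≡ 6 (mod 13). Now have -(6/13).
Factor out 2: 6 = 2·3. Since 13 ≡ 5 (mod 8), (2/13) = -1. Now have (3/13).
13 ≡ 1 (mod 4), so quadratic reciprocity gives (3/13) = (13/3). Reduce: 13 ≡ 1 (mod 3). Now have (1/3).
(1/3) = 1. Collecting the sign factors: 1.
Second factor (1306/691):
Reduce the numerator: 1306 ≡ 615 (mod 691), so (1306/691) = (615/691).
Both 615 ≡ 3 and 691 ≡ 3 (mod 4), so reciprocity gives (615/691) = -(691/615). Reduce: 691 ≡ 76 (mod 615). Now have -(76/615).
Factor out 2: 76 = 2^2·19. Since 615 ≡ 7 (mod 8), (2/615) = +1, and (2/615)^2 = +1. Now have -(19/615).
Both 19 ≡ 3 and 615 ≡ 3 (mod 4), so reciprocity gives (19/615) = -(615/19). Reduce: 615 ≡ 7 (mod 19). Now have (7/19).
Both 7 ≡ 3 and 19 ≡ 3 (mod 4), so reciprocity gives (7/19) = -(19/7). Reduce: 19 ≡ 5 (mod 7). Now have -(5/7).
5 ≡ 1 (mod 4), so quadratic reciprocity gives (5/7) = (7/5). Reduce: 7 ≡ 2 (mod 5). Now have -(2/5).
Factor out 2: 2 = 2. Since 5 ≡ 5 (mod 8), (2/5) = -1. Now have (1/5).
(1/5) = 1. Collecting the sign factors: 1.
Product: (1)·(1) = 1.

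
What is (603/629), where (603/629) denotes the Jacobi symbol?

1

629 ≡ 1 (mod 4), so quadratic reciprocity gives (603/629) = (629/603). Reduce: 629 ≡ 26 (mod 603). Now have (26/603).
Factor out 2: 26 = 2·13. Since 603 ≡ 3 (mod 8), (2/603) = -1. Now have -(13/603).
13 ≡ 1 (mod 4), so quadratic reciprocity gives (13/603) = (603/13). Reduce: 603 ≡ 5 (mod 13). Now have -(5/13).
5 ≡ 1 (mod 4), so quadratic reciprocity gives (5/13) = (13/5). Reduce: 13 ≡ 3 (mod 5). Now have -(3/5).
5 ≡ 1 (mod 4), so quadratic reciprocity gives (3/5) = (5/3). Reduce: 5 ≡ 2 (mod 3). Now have -(2/3).
Factor out 2: 2 = 2. Since 3 ≡ 3 (mod 8), (2/3) = -1. Now have (1/3).
(1/3) = 1. Collecting the sign factors: 1.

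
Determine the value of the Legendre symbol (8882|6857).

1

(8882|6857)
  = (2025|6857)    [8882 ≡ 2025 mod 6857]
  = (6857|2025)    [QR: 2025 ≡ 1 mod 4, sign kept]
  = (782|2025)    [6857 ≡ 782 mod 2025]
  = (391|2025)    [2025 ≡ 1 mod 8 ⇒ (2|2025) = +1]
  = (2025|391)    [QR: 2025 ≡ 1 mod 4, sign kept]
  = (70|391)    [2025 ≡ 70 mod 391]
  = (35|391)    [391 ≡ 7 mod 8 ⇒ (2|391) = +1]
  = -(391|35)    [QR: both ≡ 3 mod 4, sign flips]
  = -(6|35)    [391 ≡ 6 mod 35]
  = (3|35)    [35 ≡ 3 mod 8 ⇒ (2|35) = -1]
  = -(35|3)    [QR: both ≡ 3 mod 4, sign flips]
  = -(2|3)    [35 ≡ 2 mod 3]
  = (1|3)    [3 ≡ 3 mod 8 ⇒ (2|3) = -1]
  = 1    [(1|3) = 1]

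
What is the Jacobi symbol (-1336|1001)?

-1

(-1336|1001)
  = (666|1001)    [-1336 ≡ 666 mod 1001]
  = (333|1001)    [1001 ≡ 1 mod 8 ⇒ (2|1001) = +1]
  = (1001|333)    [QR: 333 ≡ 1 mod 4, sign kept]
  = (2|333)    [1001 ≡ 2 mod 333]
  = -(1|333)    [333 ≡ 5 mod 8 ⇒ (2|333) = -1]
  = -1    [(1|333) = 1]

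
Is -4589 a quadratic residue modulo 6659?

yes

(-4589/6659)
  = (2070/6659)    [-4589 ≡ 2070 mod 6659]
  = -(1035/6659)    [6659 ≡ 3 mod 8 ⇒ (2/6659) = -1]
  = (6659/1035)    [QR: both ≡ 3 mod 4, sign flips]
  = (449/1035)    [6659 ≡ 449 mod 1035]
  = (1035/449)    [QR: 449 ≡ 1 mod 4, sign kept]
  = (137/449)    [1035 ≡ 137 mod 449]
  = (449/137)    [QR: 137 ≡ 1 mod 4, sign kept]
  = (38/137)    [449 ≡ 38 mod 137]
  = (19/137)    [137 ≡ 1 mod 8 ⇒ (2/137) = +1]
  = (137/19)    [QR: 137 ≡ 1 mod 4, sign kept]
  = (4/19)    [137 ≡ 4 mod 19]
  = (1/19)    [19 ≡ 3 mod 8 ⇒ (2/19)^2 = +1]
  = 1    [(1/19) = 1]
The Legendre symbol is 1, so x^2 ≡ -4589 (mod 6659) has solution.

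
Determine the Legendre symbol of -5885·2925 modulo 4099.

By multiplicativity, (-5885·2925/4099) = (-5885/4099)·(2925/4099).
First factor (-5885/4099):
(-5885/4099)
  = (2313/4099)    [-5885 ≡ 2313 mod 4099]
  = (4099/2313)    [QR: 2313 ≡ 1 mod 4, sign kept]
  = (1786/2313)    [4099 ≡ 1786 mod 2313]
  = (893/2313)    [2313 ≡ 1 mod 8 ⇒ (2/2313) = +1]
  = (2313/893)    [QR: 893 ≡ 1 mod 4, sign kept]
  = (527/893)    [2313 ≡ 527 mod 893]
  = (893/527)    [QR: 893 ≡ 1 mod 4, sign kept]
  = (366/527)    [893 ≡ 366 mod 527]
  = (183/527)    [527 ≡ 7 mod 8 ⇒ (2/527) = +1]
  = -(527/183)    [QR: both ≡ 3 mod 4, sign flips]
  = -(161/183)    [527 ≡ 161 mod 183]
  = -(183/161)    [QR: 161 ≡ 1 mod 4, sign kept]
  = -(22/161)    [183 ≡ 22 mod 161]
  = -(11/161)    [161 ≡ 1 mod 8 ⇒ (2/161) = +1]
  = -(161/11)    [QR: 161 ≡ 1 mod 4, sign kept]
  = -(7/11)    [161 ≡ 7 mod 11]
  = (11/7)    [QR: both ≡ 3 mod 4, sign flips]
  = (4/7)    [11 ≡ 4 mod 7]
  = (1/7)    [7 ≡ 7 mod 8 ⇒ (2/7)^2 = +1]
  = 1    [(1/7) = 1]
Second factor (2925/4099):
(2925/4099)
  = (4099/2925)    [QR: 2925 ≡ 1 mod 4, sign kept]
  = (1174/2925)    [4099 ≡ 1174 mod 2925]
  = -(587/2925)    [2925 ≡ 5 mod 8 ⇒ (2/2925) = -1]
  = -(2925/587)    [QR: 2925 ≡ 1 mod 4, sign kept]
  = -(577/587)    [2925 ≡ 577 mod 587]
  = -(587/577)    [QR: 577 ≡ 1 mod 4, sign kept]
  = -(10/577)    [587 ≡ 10 mod 577]
  = -(5/577)    [577 ≡ 1 mod 8 ⇒ (2/577) = +1]
  = -(577/5)    [QR: 5 ≡ 1 mod 4, sign kept]
  = -(2/5)    [577 ≡ 2 mod 5]
  = (1/5)    [5 ≡ 5 mod 8 ⇒ (2/5) = -1]
  = 1    [(1/5) = 1]
Product: (1)·(1) = 1.

1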